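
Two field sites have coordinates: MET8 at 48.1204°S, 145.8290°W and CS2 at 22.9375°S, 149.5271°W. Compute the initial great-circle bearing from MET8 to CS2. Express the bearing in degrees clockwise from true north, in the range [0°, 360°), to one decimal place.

352.0°

Δλ = -3.6981°
y = sin Δλ · cos φ₂ = -0.059399
x = cos φ₁ sin φ₂ − sin φ₁ cos φ₂ cos Δλ = 0.424081
θ = atan2(y, x) = -7.9733° → 352.0267° (mod 360°)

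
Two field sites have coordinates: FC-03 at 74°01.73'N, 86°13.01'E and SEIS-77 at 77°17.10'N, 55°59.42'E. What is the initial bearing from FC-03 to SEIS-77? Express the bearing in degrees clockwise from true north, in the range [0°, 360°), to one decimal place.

FC-03: φ = +74.02883°, λ = +86.21683°
SEIS-77: φ = +77.28500°, λ = +55.99033°
Δλ = -30.2265°
y = sin Δλ · cos φ₂ = -0.110803
x = cos φ₁ sin φ₂ − sin φ₁ cos φ₂ cos Δλ = 0.085570
θ = atan2(y, x) = -52.3223° → 307.6777° (mod 360°)

307.7°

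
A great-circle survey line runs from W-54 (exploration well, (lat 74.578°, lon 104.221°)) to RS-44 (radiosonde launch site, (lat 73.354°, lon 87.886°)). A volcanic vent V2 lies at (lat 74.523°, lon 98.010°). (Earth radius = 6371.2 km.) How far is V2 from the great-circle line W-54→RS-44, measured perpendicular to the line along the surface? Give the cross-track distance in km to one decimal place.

δ₁₃ = central angle W-54→V2 = 0.028880 rad  (haversine)
θ₁₃ = bearing W-54→V2 = 271.091°,  θ₁₂ = bearing W-54→RS-44 = 262.775°
dₓₜ = R·arcsin(sin δ₁₃ · sin(θ₁₃ − θ₁₂)) = 6371.2·arcsin(0.02888·sin(8.317°)) = 26.612 km
|dₓₜ| = 26.612 km

26.6 km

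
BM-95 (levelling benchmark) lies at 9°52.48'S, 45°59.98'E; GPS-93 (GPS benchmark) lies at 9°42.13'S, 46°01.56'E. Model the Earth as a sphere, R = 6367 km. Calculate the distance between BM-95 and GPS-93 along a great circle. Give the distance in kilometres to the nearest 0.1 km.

BM-95: φ = -9.87467°, λ = +45.99967°
GPS-93: φ = -9.70217°, λ = +46.02600°
Δφ = 0.1725°,  Δλ = 0.0263°
a = sin²(Δφ/2) + cos φ₁ cos φ₂ sin²(Δλ/2) = 0.000002
c = 2·arcsin(√a) = 0.003045 rad = 0.1744°
d = R·c = 6367 × 0.003045 = 19.4 km

19.4 km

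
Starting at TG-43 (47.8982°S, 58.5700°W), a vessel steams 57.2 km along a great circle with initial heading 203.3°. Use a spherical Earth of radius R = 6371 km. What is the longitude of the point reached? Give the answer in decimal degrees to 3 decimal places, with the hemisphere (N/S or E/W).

58.876°W

δ = d/R = 57.2/6371 = 0.008978 rad
φ₂ = arcsin(sin φ₁ cos δ + cos φ₁ sin δ cos θ)
   = arcsin(-0.74195·0.99996 + 0.67045·0.00898·-0.91845) = -48.37026°
λ₂ = λ₁ + atan2(sin θ sin δ cos φ₁, cos δ − sin φ₁ sin φ₂) = -58.87629°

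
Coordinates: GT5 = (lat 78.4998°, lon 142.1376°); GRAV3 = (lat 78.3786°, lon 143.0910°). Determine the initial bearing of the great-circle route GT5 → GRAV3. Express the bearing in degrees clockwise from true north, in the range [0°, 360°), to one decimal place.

121.9°

Δλ = 0.9534°
y = sin Δλ · cos φ₂ = 0.003352
x = cos φ₁ sin φ₂ − sin φ₁ cos φ₂ cos Δλ = -0.002088
θ = atan2(y, x) = 121.9204° → 121.9204° (mod 360°)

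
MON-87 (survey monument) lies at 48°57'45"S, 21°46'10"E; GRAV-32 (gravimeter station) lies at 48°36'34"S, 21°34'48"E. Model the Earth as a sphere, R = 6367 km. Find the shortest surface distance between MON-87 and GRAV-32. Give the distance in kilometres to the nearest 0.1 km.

MON-87: φ = -48.96250°, λ = +21.76944°
GRAV-32: φ = -48.60944°, λ = +21.58000°
Δφ = 0.3531°,  Δλ = -0.1894°
a = sin²(Δφ/2) + cos φ₁ cos φ₂ sin²(Δλ/2) = 0.000011
c = 2·arcsin(√a) = 0.006536 rad = 0.3745°
d = R·c = 6367 × 0.006536 = 41.6 km

41.6 km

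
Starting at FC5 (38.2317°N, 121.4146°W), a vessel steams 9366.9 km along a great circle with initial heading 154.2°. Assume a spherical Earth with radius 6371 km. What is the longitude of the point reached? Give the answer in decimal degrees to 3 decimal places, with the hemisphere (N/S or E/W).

87.047°W

δ = d/R = 9366.9/6371 = 1.470240 rad
φ₂ = arcsin(sin φ₁ cos δ + cos φ₁ sin δ cos θ)
   = arcsin(0.61884·0.10039 + 0.78551·0.99495·-0.90032) = -39.90506°
λ₂ = λ₁ + atan2(sin θ sin δ cos φ₁, cos δ − sin φ₁ sin φ₂) = -87.04704°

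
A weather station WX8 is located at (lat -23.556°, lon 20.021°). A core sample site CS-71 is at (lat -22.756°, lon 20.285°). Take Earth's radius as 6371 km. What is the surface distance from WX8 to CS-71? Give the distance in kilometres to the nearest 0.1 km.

93.0 km

Δφ = 0.8000°,  Δλ = 0.2640°
a = sin²(Δφ/2) + cos φ₁ cos φ₂ sin²(Δλ/2) = 0.000053
c = 2·arcsin(√a) = 0.014591 rad = 0.8360°
d = R·c = 6371 × 0.014591 = 93.0 km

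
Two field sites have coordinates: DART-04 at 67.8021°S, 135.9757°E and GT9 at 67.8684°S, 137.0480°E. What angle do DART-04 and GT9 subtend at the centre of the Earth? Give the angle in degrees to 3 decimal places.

0.410°

Δφ = -0.0663°,  Δλ = 1.0723°
a = sin²(Δφ/2) + cos φ₁ cos φ₂ sin²(Δλ/2) = 0.000013
c = 2·arcsin(√a) = 0.007155 rad = 0.4099°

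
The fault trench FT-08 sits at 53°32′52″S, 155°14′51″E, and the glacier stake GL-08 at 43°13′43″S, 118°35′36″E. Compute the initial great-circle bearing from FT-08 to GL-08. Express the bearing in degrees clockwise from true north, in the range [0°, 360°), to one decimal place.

278.3°

FT-08: φ = -53.54778°, λ = +155.24750°
GL-08: φ = -43.22861°, λ = +118.59333°
Δλ = -36.6542°
y = sin Δλ · cos φ₂ = -0.434978
x = cos φ₁ sin φ₂ − sin φ₁ cos φ₂ cos Δλ = 0.063237
θ = atan2(y, x) = -81.7282° → 278.2718° (mod 360°)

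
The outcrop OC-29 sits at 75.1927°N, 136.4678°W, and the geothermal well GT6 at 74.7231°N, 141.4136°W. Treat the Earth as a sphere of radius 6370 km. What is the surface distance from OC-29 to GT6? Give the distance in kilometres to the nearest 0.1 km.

Δφ = -0.4696°,  Δλ = -4.9458°
a = sin²(Δφ/2) + cos φ₁ cos φ₂ sin²(Δλ/2) = 0.000142
c = 2·arcsin(√a) = 0.023846 rad = 1.3663°
d = R·c = 6370 × 0.023846 = 151.9 km

151.9 km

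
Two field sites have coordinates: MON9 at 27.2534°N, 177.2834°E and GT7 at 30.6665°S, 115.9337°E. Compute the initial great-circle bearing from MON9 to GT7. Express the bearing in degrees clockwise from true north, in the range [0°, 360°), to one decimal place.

229.6°

Δλ = -61.3497°
y = sin Δλ · cos φ₂ = -0.754836
x = cos φ₁ sin φ₂ − sin φ₁ cos φ₂ cos Δλ = -0.642274
θ = atan2(y, x) = -130.3938° → 229.6062° (mod 360°)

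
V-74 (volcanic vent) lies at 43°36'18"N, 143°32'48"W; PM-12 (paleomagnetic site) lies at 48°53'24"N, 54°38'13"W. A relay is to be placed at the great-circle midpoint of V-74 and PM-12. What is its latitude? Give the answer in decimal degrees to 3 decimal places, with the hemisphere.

V-74: φ = +43.60500°, λ = -143.54667°
PM-12: φ = +48.89000°, λ = -54.63694°
Bx = cos φ₂ cos Δλ = 0.012511,  By = cos φ₂ sin Δλ = 0.657388
φₘ = atan2(sin φ₁ + sin φ₂, √((cos φ₁ + Bx)² + By²)) = 55.62237°
λₘ = λ₁ + atan2(By, cos φ₁ + Bx) = -101.79983°

55.622°N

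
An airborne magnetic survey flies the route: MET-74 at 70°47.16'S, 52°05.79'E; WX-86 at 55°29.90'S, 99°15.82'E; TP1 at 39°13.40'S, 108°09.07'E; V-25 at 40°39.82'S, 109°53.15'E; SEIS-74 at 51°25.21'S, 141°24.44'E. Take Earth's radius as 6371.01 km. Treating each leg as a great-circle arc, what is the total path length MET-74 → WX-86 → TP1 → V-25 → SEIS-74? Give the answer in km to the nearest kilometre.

MET-74: φ = -70.78600°, λ = +52.09650°
WX-86: φ = -55.49833°, λ = +99.26367°
TP1: φ = -39.22333°, λ = +108.15117°
V-25: φ = -40.66367°, λ = +109.88583°
SEIS-74: φ = -51.42017°, λ = +141.40733°
MET-74→WX-86: c = 0.439565 rad, d = 2800.47 km
WX-86→TP1: c = 0.302283 rad, d = 1925.85 km
TP1→V-25: c = 0.034214 rad, d = 217.98 km
V-25→SEIS-74: c = 0.421123 rad, d = 2682.98 km
Total = 2800.47 + 1925.85 + 217.98 + 2682.98 = 7627.28 km

7627 km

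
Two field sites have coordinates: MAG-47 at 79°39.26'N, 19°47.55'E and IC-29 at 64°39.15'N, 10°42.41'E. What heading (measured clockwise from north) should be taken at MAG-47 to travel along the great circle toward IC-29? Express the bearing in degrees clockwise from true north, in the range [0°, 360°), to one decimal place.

194.9°

MAG-47: φ = +79.65433°, λ = +19.79250°
IC-29: φ = +64.65250°, λ = +10.70683°
Δλ = -9.0857°
y = sin Δλ · cos φ₂ = -0.067603
x = cos φ₁ sin φ₂ − sin φ₁ cos φ₂ cos Δλ = -0.253566
θ = atan2(y, x) = -165.0717° → 194.9283° (mod 360°)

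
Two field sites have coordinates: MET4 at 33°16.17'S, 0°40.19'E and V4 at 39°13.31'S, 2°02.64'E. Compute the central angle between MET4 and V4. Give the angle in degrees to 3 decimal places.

6.054°

MET4: φ = -33.26950°, λ = +0.66983°
V4: φ = -39.22183°, λ = +2.04400°
Δφ = -5.9523°,  Δλ = 1.3742°
a = sin²(Δφ/2) + cos φ₁ cos φ₂ sin²(Δλ/2) = 0.002789
c = 2·arcsin(√a) = 0.105669 rad = 6.0544°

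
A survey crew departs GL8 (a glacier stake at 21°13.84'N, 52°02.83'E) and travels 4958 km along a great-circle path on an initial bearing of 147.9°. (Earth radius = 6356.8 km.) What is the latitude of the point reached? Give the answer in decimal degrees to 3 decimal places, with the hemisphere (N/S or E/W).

GL8: φ = +21.23067°, λ = +52.04717°
δ = d/R = 4958/6356.8 = 0.779952 rad
φ₂ = arcsin(sin φ₁ cos δ + cos φ₁ sin δ cos θ)
   = arcsin(0.36212·0.71095 + 0.93213·0.70325·-0.84712) = -17.32860°
λ₂ = λ₁ + atan2(sin θ sin δ cos φ₁, cos δ − sin φ₁ sin φ₂) = 75.09327°

17.329°S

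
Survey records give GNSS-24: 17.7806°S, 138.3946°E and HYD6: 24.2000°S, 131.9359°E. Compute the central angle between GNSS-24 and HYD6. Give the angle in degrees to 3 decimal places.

8.804°

Δφ = -6.4194°,  Δλ = -6.4587°
a = sin²(Δφ/2) + cos φ₁ cos φ₂ sin²(Δλ/2) = 0.005891
c = 2·arcsin(√a) = 0.153659 rad = 8.8040°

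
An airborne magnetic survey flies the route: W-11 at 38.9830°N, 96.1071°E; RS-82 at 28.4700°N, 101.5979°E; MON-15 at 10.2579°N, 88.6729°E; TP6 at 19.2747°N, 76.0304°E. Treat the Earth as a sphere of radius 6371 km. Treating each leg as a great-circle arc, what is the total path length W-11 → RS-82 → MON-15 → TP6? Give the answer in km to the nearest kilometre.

5394 km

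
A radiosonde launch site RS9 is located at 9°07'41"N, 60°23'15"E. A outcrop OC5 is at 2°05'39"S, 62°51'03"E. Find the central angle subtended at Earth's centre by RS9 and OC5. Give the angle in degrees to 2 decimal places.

RS9: φ = +9.12806°, λ = +60.38750°
OC5: φ = -2.09417°, λ = +62.85083°
Δφ = -11.2222°,  Δλ = 2.4633°
a = sin²(Δφ/2) + cos φ₁ cos φ₂ sin²(Δλ/2) = 0.010016
c = 2·arcsin(√a) = 0.200496 rad = 11.4876°

11.49°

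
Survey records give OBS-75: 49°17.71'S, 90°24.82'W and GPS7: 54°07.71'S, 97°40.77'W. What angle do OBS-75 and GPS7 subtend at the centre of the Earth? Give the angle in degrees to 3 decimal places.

OBS-75: φ = -49.29517°, λ = -90.41367°
GPS7: φ = -54.12850°, λ = -97.67950°
Δφ = -4.8333°,  Δλ = -7.2658°
a = sin²(Δφ/2) + cos φ₁ cos φ₂ sin²(Δλ/2) = 0.003312
c = 2·arcsin(√a) = 0.115169 rad = 6.5987°

6.599°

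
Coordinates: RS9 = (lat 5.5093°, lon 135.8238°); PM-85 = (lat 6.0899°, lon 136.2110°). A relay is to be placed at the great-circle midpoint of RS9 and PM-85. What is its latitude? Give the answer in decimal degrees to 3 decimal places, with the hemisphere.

Bx = cos φ₂ cos Δλ = 0.994334,  By = cos φ₂ sin Δλ = 0.006720
φₘ = atan2(sin φ₁ + sin φ₂, √((cos φ₁ + Bx)² + By²)) = 5.79963°
λₘ = λ₁ + atan2(By, cos φ₁ + Bx) = 136.01730°

5.800°N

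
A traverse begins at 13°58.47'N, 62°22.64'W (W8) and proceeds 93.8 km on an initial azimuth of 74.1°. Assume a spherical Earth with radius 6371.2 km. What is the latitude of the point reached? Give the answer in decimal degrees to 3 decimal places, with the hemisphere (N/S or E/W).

W8: φ = +13.97450°, λ = -62.37733°
δ = d/R = 93.8/6371.2 = 0.014723 rad
φ₂ = arcsin(sin φ₁ cos δ + cos φ₁ sin δ cos θ)
   = arcsin(0.24149·0.99989 + 0.97040·0.01472·0.27396) = 14.20416°
λ₂ = λ₁ + atan2(sin θ sin δ cos φ₁, cos δ − sin φ₁ sin φ₂) = -61.54048°

14.204°N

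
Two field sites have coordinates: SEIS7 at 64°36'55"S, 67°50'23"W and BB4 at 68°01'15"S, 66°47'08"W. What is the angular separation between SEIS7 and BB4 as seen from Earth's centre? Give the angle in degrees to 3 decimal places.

3.432°

SEIS7: φ = -64.61528°, λ = -67.83972°
BB4: φ = -68.02083°, λ = -66.78556°
Δφ = -3.4056°,  Δλ = 1.0542°
a = sin²(Δφ/2) + cos φ₁ cos φ₂ sin²(Δλ/2) = 0.000897
c = 2·arcsin(√a) = 0.059894 rad = 3.4316°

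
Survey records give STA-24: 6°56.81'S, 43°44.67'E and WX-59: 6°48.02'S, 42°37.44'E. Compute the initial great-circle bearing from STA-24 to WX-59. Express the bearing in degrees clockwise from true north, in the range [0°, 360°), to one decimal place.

277.4°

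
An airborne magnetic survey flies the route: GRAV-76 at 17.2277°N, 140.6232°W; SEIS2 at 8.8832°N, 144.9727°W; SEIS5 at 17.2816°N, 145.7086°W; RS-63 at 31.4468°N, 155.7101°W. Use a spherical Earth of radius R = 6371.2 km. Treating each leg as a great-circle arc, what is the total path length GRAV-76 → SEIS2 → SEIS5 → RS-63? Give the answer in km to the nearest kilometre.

GRAV-76→SEIS2: c = 0.163304 rad, d = 1040.44 km
SEIS2→SEIS5: c = 0.147112 rad, d = 937.28 km
SEIS5→RS-63: c = 0.293578 rad, d = 1870.44 km
Total = 1040.44 + 937.28 + 1870.44 = 3848.16 km

3848 km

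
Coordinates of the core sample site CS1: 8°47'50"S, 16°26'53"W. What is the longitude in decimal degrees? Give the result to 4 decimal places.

16° + 26′/60 + 53″/3600 = 16 + 0.43333 + 0.01472 = 16.4481°

16.4481°W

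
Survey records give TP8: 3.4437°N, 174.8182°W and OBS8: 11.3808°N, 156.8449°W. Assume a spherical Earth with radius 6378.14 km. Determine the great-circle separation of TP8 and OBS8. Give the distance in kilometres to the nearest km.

2170 km

Δφ = 7.9371°,  Δλ = 17.9733°
a = sin²(Δφ/2) + cos φ₁ cos φ₂ sin²(Δλ/2) = 0.028667
c = 2·arcsin(√a) = 0.340264 rad = 19.4957°
d = R·c = 6378.14 × 0.340264 = 2170.3 km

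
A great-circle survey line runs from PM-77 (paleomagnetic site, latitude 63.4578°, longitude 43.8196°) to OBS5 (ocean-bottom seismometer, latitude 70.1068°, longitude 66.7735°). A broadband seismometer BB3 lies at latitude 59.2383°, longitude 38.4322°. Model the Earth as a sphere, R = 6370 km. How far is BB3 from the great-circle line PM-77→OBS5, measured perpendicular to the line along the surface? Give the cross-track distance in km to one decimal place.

δ₁₃ = central angle PM-77→BB3 = 0.086283 rad  (haversine)
θ₁₃ = bearing PM-77→BB3 = 213.866°,  θ₁₂ = bearing PM-77→OBS5 = 43.489°
dₓₜ = R·arcsin(sin δ₁₃ · sin(θ₁₃ − θ₁₂)) = 6370·arcsin(0.08618·sin(170.376°)) = 91.775 km
|dₓₜ| = 91.775 km

91.8 km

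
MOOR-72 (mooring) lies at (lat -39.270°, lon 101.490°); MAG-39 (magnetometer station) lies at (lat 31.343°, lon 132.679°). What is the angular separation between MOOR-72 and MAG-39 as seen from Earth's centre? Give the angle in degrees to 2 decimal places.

76.33°

Δφ = 70.6130°,  Δλ = 31.1890°
a = sin²(Δφ/2) + cos φ₁ cos φ₂ sin²(Δλ/2) = 0.381810
c = 2·arcsin(√a) = 1.332157 rad = 76.3270°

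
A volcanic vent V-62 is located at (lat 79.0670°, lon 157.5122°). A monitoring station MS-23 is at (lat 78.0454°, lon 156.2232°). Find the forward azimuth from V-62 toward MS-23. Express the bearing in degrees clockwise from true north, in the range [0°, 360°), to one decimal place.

194.7°

Δλ = -1.2890°
y = sin Δλ · cos φ₂ = -0.004660
x = cos φ₁ sin φ₂ − sin φ₁ cos φ₂ cos Δλ = -0.017778
θ = atan2(y, x) = -165.3130° → 194.6870° (mod 360°)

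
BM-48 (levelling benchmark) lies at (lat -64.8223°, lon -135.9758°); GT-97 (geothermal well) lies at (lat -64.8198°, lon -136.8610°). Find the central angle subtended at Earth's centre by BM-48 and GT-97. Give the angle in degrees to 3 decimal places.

0.377°

Δφ = 0.0025°,  Δλ = -0.8852°
a = sin²(Δφ/2) + cos φ₁ cos φ₂ sin²(Δλ/2) = 0.000011
c = 2·arcsin(√a) = 0.006573 rad = 0.3766°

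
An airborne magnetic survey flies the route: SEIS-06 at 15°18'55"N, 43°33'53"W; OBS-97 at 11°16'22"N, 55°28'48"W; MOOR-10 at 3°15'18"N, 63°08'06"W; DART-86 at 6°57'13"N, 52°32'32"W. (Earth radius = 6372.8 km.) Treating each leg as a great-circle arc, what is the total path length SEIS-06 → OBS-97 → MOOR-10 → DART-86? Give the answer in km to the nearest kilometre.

3837 km

SEIS-06: φ = +15.31528°, λ = -43.56472°
OBS-97: φ = +11.27278°, λ = -55.48000°
MOOR-10: φ = +3.25500°, λ = -63.13500°
DART-86: φ = +6.95361°, λ = -52.54222°
SEIS-06→OBS-97: c = 0.214269 rad, d = 1365.49 km
OBS-97→MOOR-10: c = 0.192657 rad, d = 1227.76 km
MOOR-10→DART-86: c = 0.195100 rad, d = 1243.33 km
Total = 1365.49 + 1227.76 + 1243.33 = 3836.59 km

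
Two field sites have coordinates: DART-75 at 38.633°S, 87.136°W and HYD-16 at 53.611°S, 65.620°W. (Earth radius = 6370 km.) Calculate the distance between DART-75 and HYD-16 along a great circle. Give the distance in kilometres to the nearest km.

Δφ = -14.9780°,  Δλ = 21.5160°
a = sin²(Δφ/2) + cos φ₁ cos φ₂ sin²(Δλ/2) = 0.033135
c = 2·arcsin(√a) = 0.366099 rad = 20.9760°
d = R·c = 6370 × 0.366099 = 2332.1 km

2332 km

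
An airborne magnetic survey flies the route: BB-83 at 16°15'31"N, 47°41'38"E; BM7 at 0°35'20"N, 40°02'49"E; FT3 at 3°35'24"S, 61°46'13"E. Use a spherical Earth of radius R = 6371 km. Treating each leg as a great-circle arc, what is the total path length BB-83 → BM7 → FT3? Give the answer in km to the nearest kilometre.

BB-83: φ = +16.25861°, λ = +47.69389°
BM7: φ = +0.58889°, λ = +40.04694°
FT3: φ = -3.59000°, λ = +61.77028°
BB-83→BM7: c = 0.303496 rad, d = 1933.57 km
BM7→FT3: c = 0.385883 rad, d = 2458.46 km
Total = 1933.57 + 2458.46 = 4392.03 km

4392 km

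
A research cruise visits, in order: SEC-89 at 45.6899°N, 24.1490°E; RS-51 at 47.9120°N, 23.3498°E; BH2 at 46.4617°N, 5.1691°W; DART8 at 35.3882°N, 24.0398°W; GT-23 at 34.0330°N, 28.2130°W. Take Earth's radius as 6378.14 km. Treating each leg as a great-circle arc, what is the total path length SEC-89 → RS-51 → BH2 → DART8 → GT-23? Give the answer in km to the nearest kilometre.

4817 km

SEC-89→RS-51: c = 0.039940 rad, d = 254.75 km
RS-51→BH2: c = 0.337288 rad, d = 2151.27 km
BH2→DART8: c = 0.313703 rad, d = 2000.84 km
DART8→GT-23: c = 0.064370 rad, d = 410.56 km
Total = 254.75 + 2151.27 + 2000.84 + 410.56 = 4817.41 km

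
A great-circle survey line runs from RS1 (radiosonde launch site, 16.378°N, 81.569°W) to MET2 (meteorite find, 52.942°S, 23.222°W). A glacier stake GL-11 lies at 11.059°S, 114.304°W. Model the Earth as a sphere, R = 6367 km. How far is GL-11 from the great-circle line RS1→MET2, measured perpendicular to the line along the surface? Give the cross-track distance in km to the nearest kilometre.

δ₁₃ = central angle RS1→GL-11 = 0.740735 rad  (haversine)
θ₁₃ = bearing RS1→GL-11 = 231.854°,  θ₁₂ = bearing RS1→MET2 = 149.032°
dₓₜ = R·arcsin(sin δ₁₃ · sin(θ₁₃ − θ₁₂)) = 6367·arcsin(0.67483·sin(82.822°)) = 4670.778 km
|dₓₜ| = 4670.778 km

4671 km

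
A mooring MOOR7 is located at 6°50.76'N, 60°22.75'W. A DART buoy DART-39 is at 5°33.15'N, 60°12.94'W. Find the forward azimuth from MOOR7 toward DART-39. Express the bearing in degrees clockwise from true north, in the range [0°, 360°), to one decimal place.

MOOR7: φ = +6.84600°, λ = -60.37917°
DART-39: φ = +5.55250°, λ = -60.21567°
Δλ = 0.1635°
y = sin Δλ · cos φ₂ = 0.002840
x = cos φ₁ sin φ₂ − sin φ₁ cos φ₂ cos Δλ = -0.022573
θ = atan2(y, x) = 172.8287° → 172.8287° (mod 360°)

172.8°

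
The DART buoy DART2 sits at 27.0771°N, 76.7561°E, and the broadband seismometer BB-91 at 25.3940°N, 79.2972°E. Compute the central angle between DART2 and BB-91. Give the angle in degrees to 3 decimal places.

2.833°

Δφ = -1.6831°,  Δλ = 2.5411°
a = sin²(Δφ/2) + cos φ₁ cos φ₂ sin²(Δλ/2) = 0.000611
c = 2·arcsin(√a) = 0.049450 rad = 2.8333°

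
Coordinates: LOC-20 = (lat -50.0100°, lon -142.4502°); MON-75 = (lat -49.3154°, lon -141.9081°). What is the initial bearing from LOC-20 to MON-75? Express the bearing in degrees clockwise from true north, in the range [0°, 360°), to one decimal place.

27.0°

Δλ = 0.5421°
y = sin Δλ · cos φ₂ = 0.006168
x = cos φ₁ sin φ₂ − sin φ₁ cos φ₂ cos Δλ = 0.012100
θ = atan2(y, x) = 27.0086° → 27.0086° (mod 360°)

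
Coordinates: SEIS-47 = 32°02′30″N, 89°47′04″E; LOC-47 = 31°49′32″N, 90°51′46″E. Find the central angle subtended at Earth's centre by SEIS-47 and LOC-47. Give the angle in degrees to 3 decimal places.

0.940°

SEIS-47: φ = +32.04167°, λ = +89.78444°
LOC-47: φ = +31.82556°, λ = +90.86278°
Δφ = -0.2161°,  Δλ = 1.0783°
a = sin²(Δφ/2) + cos φ₁ cos φ₂ sin²(Δλ/2) = 0.000067
c = 2·arcsin(√a) = 0.016411 rad = 0.9403°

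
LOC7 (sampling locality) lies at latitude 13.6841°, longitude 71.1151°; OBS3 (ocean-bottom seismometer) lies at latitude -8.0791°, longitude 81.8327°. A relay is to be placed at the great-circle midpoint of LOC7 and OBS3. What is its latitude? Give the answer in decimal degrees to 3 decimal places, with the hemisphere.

Bx = cos φ₂ cos Δλ = 0.972804,  By = cos φ₂ sin Δλ = 0.184123
φₘ = atan2(sin φ₁ + sin φ₂, √((cos φ₁ + Bx)² + By²)) = 2.81478°
λₘ = λ₁ + atan2(By, cos φ₁ + Bx) = 76.52448°

2.815°N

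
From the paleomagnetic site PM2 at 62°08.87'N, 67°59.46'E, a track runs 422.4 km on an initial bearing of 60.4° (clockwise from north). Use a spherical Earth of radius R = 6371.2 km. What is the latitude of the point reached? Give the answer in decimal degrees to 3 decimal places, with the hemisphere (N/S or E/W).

PM2: φ = +62.14783°, λ = +67.99100°
δ = d/R = 422.4/6371.2 = 0.066298 rad
φ₂ = arcsin(sin φ₁ cos δ + cos φ₁ sin δ cos θ)
   = arcsin(0.88416·0.99780 + 0.46719·0.06625·0.49394) = 63.83160°
λ₂ = λ₁ + atan2(sin θ sin δ cos φ₁, cos δ − sin φ₁ sin φ₂) = 75.49629°

63.832°N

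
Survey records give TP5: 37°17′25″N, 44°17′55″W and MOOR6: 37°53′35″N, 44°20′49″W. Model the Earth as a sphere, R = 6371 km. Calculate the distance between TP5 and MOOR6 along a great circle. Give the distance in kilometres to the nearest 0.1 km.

67.2 km

TP5: φ = +37.29028°, λ = -44.29861°
MOOR6: φ = +37.89306°, λ = -44.34694°
Δφ = 0.6028°,  Δλ = -0.0483°
a = sin²(Δφ/2) + cos φ₁ cos φ₂ sin²(Δλ/2) = 0.000028
c = 2·arcsin(√a) = 0.010542 rad = 0.6040°
d = R·c = 6371 × 0.010542 = 67.2 km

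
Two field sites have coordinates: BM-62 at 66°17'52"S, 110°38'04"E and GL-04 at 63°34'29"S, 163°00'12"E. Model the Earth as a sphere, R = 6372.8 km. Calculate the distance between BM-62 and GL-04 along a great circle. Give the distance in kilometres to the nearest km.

2412 km

BM-62: φ = -66.29778°, λ = +110.63444°
GL-04: φ = -63.57472°, λ = +163.00333°
Δφ = 2.7231°,  Δλ = 52.3689°
a = sin²(Δφ/2) + cos φ₁ cos φ₂ sin²(Δλ/2) = 0.035398
c = 2·arcsin(√a) = 0.378541 rad = 21.6888°
d = R·c = 6372.8 × 0.378541 = 2412.4 km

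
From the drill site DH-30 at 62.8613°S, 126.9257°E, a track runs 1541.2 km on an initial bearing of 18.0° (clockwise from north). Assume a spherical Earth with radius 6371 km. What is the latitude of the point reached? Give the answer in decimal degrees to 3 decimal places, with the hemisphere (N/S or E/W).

49.470°S

δ = d/R = 1541.2/6371 = 0.241909 rad
φ₂ = arcsin(sin φ₁ cos δ + cos φ₁ sin δ cos θ)
   = arcsin(-0.88990·0.97088 + 0.45615·0.23956·0.95106) = -49.47025°
λ₂ = λ₁ + atan2(sin θ sin δ cos φ₁, cos δ − sin φ₁ sin φ₂) = 133.46676°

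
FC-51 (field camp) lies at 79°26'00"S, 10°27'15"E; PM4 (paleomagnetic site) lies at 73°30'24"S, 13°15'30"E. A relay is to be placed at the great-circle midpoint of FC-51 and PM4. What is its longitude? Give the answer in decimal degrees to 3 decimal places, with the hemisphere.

12.158°E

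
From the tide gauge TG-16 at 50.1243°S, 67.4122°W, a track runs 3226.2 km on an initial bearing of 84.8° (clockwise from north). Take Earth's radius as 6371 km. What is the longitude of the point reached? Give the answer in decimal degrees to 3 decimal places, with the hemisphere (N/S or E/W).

δ = d/R = 3226.2/6371 = 0.506388 rad
φ₂ = arcsin(sin φ₁ cos δ + cos φ₁ sin δ cos θ)
   = arcsin(-0.76744·0.87450 + 0.64112·0.48502·0.09063) = -40.01156°
λ₂ = λ₁ + atan2(sin θ sin δ cos φ₁, cos δ − sin φ₁ sin φ₂) = -28.31394°

28.314°W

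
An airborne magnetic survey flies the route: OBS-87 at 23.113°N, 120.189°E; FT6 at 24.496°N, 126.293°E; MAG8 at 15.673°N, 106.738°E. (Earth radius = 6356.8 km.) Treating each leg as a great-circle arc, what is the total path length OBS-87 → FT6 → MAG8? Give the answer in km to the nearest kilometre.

2895 km

OBS-87→FT6: c = 0.100405 rad, d = 638.26 km
FT6→MAG8: c = 0.355045 rad, d = 2256.95 km
Total = 638.26 + 2256.95 = 2895.21 km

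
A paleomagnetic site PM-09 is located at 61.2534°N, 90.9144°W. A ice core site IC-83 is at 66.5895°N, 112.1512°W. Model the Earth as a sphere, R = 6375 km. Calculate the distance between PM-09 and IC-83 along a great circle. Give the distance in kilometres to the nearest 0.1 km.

1187.9 km

Δφ = 5.3361°,  Δλ = -21.2368°
a = sin²(Δφ/2) + cos φ₁ cos φ₂ sin²(Δλ/2) = 0.008655
c = 2·arcsin(√a) = 0.186334 rad = 10.6761°
d = R·c = 6375 × 0.186334 = 1187.9 km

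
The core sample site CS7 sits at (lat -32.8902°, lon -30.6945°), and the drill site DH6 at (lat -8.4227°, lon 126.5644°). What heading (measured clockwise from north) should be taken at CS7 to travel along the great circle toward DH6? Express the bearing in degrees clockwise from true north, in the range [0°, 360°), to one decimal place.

Δλ = 157.2589°
y = sin Δλ · cos φ₂ = 0.382398
x = cos φ₁ sin φ₂ − sin φ₁ cos φ₂ cos Δλ = -0.618411
θ = atan2(y, x) = 148.2692° → 148.2692° (mod 360°)

148.3°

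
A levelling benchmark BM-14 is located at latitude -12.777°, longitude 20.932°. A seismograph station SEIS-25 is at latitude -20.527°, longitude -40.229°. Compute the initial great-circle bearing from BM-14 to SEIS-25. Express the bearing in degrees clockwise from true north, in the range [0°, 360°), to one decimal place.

Δλ = -61.1610°
y = sin Δλ · cos φ₂ = -0.820360
x = cos φ₁ sin φ₂ − sin φ₁ cos φ₂ cos Δλ = -0.242064
θ = atan2(y, x) = -106.4398° → 253.5602° (mod 360°)

253.6°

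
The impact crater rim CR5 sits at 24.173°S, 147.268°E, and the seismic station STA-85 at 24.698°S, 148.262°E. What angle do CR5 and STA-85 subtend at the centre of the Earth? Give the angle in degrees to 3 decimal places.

Δφ = -0.5250°,  Δλ = 0.9940°
a = sin²(Δφ/2) + cos φ₁ cos φ₂ sin²(Δλ/2) = 0.000083
c = 2·arcsin(√a) = 0.018260 rad = 1.0462°

1.046°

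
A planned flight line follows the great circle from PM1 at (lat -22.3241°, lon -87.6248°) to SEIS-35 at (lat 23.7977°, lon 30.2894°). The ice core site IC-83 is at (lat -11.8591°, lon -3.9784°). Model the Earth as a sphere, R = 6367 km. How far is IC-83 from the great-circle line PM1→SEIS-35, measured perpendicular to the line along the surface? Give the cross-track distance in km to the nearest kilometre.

δ₁₃ = central angle PM1→IC-83 = 1.391594 rad  (haversine)
θ₁₃ = bearing PM1→IC-83 = 98.707°,  θ₁₂ = bearing PM1→SEIS-35 = 75.403°
dₓₜ = R·arcsin(sin δ₁₃ · sin(θ₁₃ − θ₁₂)) = 6367·arcsin(0.98399·sin(23.305°)) = 2545.874 km
|dₓₜ| = 2545.874 km

2546 km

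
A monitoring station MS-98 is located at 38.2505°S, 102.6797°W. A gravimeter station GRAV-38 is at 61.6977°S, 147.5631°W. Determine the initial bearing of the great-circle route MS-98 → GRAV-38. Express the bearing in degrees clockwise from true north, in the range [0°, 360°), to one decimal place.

Δλ = -44.8834°
y = sin Δλ · cos φ₂ = -0.334573
x = cos φ₁ sin φ₂ − sin φ₁ cos φ₂ cos Δλ = -0.483455
θ = atan2(y, x) = -145.3150° → 214.6850° (mod 360°)

214.7°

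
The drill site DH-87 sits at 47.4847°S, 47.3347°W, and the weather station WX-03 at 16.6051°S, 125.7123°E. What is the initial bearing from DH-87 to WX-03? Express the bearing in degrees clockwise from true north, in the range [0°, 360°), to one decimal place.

Δλ = 173.0470°
y = sin Δλ · cos φ₂ = 0.116007
x = cos φ₁ sin φ₂ − sin φ₁ cos φ₂ cos Δλ = -0.894285
θ = atan2(y, x) = 172.6089° → 172.6089° (mod 360°)

172.6°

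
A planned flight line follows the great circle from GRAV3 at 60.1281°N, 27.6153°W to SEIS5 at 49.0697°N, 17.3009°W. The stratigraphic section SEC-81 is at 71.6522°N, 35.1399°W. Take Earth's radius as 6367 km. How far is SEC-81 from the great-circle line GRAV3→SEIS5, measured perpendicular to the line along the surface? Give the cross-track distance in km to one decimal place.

475.1 km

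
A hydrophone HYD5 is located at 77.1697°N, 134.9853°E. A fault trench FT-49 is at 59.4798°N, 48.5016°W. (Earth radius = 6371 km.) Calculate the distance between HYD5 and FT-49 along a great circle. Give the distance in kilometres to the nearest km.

4818 km

Δφ = -17.6899°,  Δλ = 176.5131°
a = sin²(Δφ/2) + cos φ₁ cos φ₂ sin²(Δλ/2) = 0.136312
c = 2·arcsin(√a) = 0.756305 rad = 43.3331°
d = R·c = 6371 × 0.756305 = 4818.4 km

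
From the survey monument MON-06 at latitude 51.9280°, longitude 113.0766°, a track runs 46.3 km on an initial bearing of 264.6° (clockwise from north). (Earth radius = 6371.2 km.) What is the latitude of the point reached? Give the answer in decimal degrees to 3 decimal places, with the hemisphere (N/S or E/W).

51.887°N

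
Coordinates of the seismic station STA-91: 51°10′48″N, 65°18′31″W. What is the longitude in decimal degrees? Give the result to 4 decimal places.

65° + 18′/60 + 31″/3600 = 65 + 0.30000 + 0.00861 = 65.3086°

65.3086°W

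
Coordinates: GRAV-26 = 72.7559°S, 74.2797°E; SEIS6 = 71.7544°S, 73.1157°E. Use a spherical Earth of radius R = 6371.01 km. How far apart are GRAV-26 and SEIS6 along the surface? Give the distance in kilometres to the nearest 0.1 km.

118.1 km

Δφ = 1.0015°,  Δλ = -1.1640°
a = sin²(Δφ/2) + cos φ₁ cos φ₂ sin²(Δλ/2) = 0.000086
c = 2·arcsin(√a) = 0.018543 rad = 1.0624°
d = R·c = 6371.01 × 0.018543 = 118.1 km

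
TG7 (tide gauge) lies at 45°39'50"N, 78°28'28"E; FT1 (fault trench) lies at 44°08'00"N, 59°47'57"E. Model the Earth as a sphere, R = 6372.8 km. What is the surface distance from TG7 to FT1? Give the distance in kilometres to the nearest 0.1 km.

1477.8 km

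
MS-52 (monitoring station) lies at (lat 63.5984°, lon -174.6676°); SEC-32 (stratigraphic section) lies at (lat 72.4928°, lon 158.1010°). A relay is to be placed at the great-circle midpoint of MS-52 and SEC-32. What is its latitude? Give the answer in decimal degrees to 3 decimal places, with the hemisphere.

Bx = cos φ₂ cos Δλ = 0.267484,  By = cos φ₂ sin Δλ = -0.137653
φₘ = atan2(sin φ₁ + sin φ₂, √((cos φ₁ + Bx)² + By²)) = 68.58490°
λₘ = λ₁ + atan2(By, cos φ₁ + Bx) = 174.39237°

68.585°N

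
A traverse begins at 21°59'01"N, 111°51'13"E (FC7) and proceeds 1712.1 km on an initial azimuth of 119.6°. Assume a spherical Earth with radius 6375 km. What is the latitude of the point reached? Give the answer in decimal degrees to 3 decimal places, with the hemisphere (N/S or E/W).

13.850°N

FC7: φ = +21.98361°, λ = +111.85361°
δ = d/R = 1712.1/6375 = 0.268565 rad
φ₂ = arcsin(sin φ₁ cos δ + cos φ₁ sin δ cos θ)
   = arcsin(0.37434·0.96415 + 0.92729·0.26535·-0.49394) = 13.85028°
λ₂ = λ₁ + atan2(sin θ sin δ cos φ₁, cos δ − sin φ₁ sin φ₂) = 125.60018°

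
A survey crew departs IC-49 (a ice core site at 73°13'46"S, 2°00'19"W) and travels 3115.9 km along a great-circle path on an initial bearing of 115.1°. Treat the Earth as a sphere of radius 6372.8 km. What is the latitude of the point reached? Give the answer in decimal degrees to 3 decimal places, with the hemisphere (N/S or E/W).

IC-49: φ = -73.22944°, λ = -2.00528°
δ = d/R = 3115.9/6372.8 = 0.488937 rad
φ₂ = arcsin(sin φ₁ cos δ + cos φ₁ sin δ cos θ)
   = arcsin(-0.95747·0.88283 + 0.28854·0.46969·-0.42420) = -64.52497°
λ₂ = λ₁ + atan2(sin θ sin δ cos φ₁, cos δ − sin φ₁ sin φ₂) = 79.44224°

64.525°S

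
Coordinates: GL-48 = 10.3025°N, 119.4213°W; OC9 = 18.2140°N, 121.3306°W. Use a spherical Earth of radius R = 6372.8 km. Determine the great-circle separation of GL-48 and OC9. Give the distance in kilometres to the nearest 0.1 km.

Δφ = 7.9115°,  Δλ = -1.9093°
a = sin²(Δφ/2) + cos φ₁ cos φ₂ sin²(Δλ/2) = 0.005019
c = 2·arcsin(√a) = 0.141802 rad = 8.1246°
d = R·c = 6372.8 × 0.141802 = 903.7 km

903.7 km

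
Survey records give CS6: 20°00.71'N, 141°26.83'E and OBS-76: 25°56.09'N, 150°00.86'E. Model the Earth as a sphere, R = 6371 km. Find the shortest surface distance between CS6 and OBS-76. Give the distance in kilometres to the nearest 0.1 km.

CS6: φ = +20.01183°, λ = +141.44717°
OBS-76: φ = +25.93483°, λ = +150.01433°
Δφ = 5.9230°,  Δλ = 8.5672°
a = sin²(Δφ/2) + cos φ₁ cos φ₂ sin²(Δλ/2) = 0.007384
c = 2·arcsin(√a) = 0.172067 rad = 9.8587°
d = R·c = 6371 × 0.172067 = 1096.2 km

1096.2 km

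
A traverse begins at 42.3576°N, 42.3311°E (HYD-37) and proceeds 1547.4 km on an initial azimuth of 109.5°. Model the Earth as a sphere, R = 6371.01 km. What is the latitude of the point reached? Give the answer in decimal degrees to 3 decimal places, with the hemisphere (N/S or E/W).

36.488°N

δ = d/R = 1547.4/6371.01 = 0.242881 rad
φ₂ = arcsin(sin φ₁ cos δ + cos φ₁ sin δ cos θ)
   = arcsin(0.67376·0.97065 + 0.73895·0.24050·-0.33381) = 36.48815°
λ₂ = λ₁ + atan2(sin θ sin δ cos φ₁, cos δ − sin φ₁ sin φ₂) = 58.70948°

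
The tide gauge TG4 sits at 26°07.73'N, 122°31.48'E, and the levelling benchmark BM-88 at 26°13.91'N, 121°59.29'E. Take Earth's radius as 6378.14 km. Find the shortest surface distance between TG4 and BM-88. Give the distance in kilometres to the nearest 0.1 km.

TG4: φ = +26.12883°, λ = +122.52467°
BM-88: φ = +26.23183°, λ = +121.98817°
Δφ = 0.1030°,  Δλ = -0.5365°
a = sin²(Δφ/2) + cos φ₁ cos φ₂ sin²(Δλ/2) = 0.000018
c = 2·arcsin(√a) = 0.008593 rad = 0.4924°
d = R·c = 6378.14 × 0.008593 = 54.8 km

54.8 km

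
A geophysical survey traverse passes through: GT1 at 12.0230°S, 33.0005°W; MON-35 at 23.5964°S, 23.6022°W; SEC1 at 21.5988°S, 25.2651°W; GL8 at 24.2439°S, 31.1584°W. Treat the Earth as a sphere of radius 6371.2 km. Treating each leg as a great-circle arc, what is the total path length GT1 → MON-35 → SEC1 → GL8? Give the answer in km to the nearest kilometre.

2577 km

GT1→MON-35: c = 0.255102 rad, d = 1625.30 km
MON-35→SEC1: c = 0.043970 rad, d = 280.14 km
SEC1→GL8: c = 0.105368 rad, d = 671.32 km
Total = 1625.30 + 280.14 + 671.32 = 2576.77 km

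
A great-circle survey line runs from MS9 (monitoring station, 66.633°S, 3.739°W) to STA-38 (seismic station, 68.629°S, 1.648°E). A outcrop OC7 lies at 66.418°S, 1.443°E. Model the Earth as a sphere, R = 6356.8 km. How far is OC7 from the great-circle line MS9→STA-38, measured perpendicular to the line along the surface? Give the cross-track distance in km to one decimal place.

177.0 km

δ₁₃ = central angle MS9→OC7 = 0.036211 rad  (haversine)
θ₁₃ = bearing MS9→OC7 = 86.435°,  θ₁₂ = bearing MS9→STA-38 = 136.702°
dₓₜ = R·arcsin(sin δ₁₃ · sin(θ₁₃ − θ₁₂)) = 6356.8·arcsin(0.03620·sin(-50.268°)) = -177.009 km
|dₓₜ| = 177.009 km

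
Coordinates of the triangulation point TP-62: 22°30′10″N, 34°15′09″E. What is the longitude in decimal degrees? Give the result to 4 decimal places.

34.2525°E

34° + 15′/60 + 9″/3600 = 34 + 0.25000 + 0.00250 = 34.2525°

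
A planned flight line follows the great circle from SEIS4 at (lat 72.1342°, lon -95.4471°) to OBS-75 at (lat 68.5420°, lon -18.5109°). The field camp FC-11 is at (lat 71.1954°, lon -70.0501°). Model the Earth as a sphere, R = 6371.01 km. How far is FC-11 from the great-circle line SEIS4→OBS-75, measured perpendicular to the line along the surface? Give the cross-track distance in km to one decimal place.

369.2 km

δ₁₃ = central angle SEIS4→FC-11 = 0.139334 rad  (haversine)
θ₁₃ = bearing SEIS4→FC-11 = 84.519°,  θ₁₂ = bearing SEIS4→OBS-75 = 59.870°
dₓₜ = R·arcsin(sin δ₁₃ · sin(θ₁₃ − θ₁₂)) = 6371.01·arcsin(0.13888·sin(24.650°)) = 369.240 km
|dₓₜ| = 369.240 km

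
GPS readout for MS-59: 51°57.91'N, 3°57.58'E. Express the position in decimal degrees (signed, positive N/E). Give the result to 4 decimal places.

+51.9652°, +3.9597°

lat: 51.9652° N → +51.9652°
lon: 3.9597° E → +3.9597°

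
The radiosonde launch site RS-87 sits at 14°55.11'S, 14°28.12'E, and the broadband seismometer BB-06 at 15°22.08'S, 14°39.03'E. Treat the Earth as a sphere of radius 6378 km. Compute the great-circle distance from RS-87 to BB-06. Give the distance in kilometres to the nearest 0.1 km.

RS-87: φ = -14.91850°, λ = +14.46867°
BB-06: φ = -15.36800°, λ = +14.65050°
Δφ = -0.4495°,  Δλ = 0.1818°
a = sin²(Δφ/2) + cos φ₁ cos φ₂ sin²(Δλ/2) = 0.000018
c = 2·arcsin(√a) = 0.008422 rad = 0.4826°
d = R·c = 6378 × 0.008422 = 53.7 km

53.7 km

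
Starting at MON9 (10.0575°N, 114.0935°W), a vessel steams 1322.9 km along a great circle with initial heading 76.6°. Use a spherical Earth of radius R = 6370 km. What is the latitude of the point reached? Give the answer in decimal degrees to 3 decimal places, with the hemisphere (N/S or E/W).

δ = d/R = 1322.9/6370 = 0.207677 rad
φ₂ = arcsin(sin φ₁ cos δ + cos φ₁ sin δ cos θ)
   = arcsin(0.17464·0.97851 + 0.98463·0.20619·0.23175) = 12.58766°
λ₂ = λ₁ + atan2(sin θ sin δ cos φ₁, cos δ − sin φ₁ sin φ₂) = -102.23394°

12.588°N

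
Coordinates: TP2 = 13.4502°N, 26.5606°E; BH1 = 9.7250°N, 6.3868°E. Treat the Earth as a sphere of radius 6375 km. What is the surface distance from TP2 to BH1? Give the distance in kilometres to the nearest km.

Δφ = -3.7252°,  Δλ = -20.1738°
a = sin²(Δφ/2) + cos φ₁ cos φ₂ sin²(Δλ/2) = 0.030461
c = 2·arcsin(√a) = 0.350858 rad = 20.1027°
d = R·c = 6375 × 0.350858 = 2236.7 km

2237 km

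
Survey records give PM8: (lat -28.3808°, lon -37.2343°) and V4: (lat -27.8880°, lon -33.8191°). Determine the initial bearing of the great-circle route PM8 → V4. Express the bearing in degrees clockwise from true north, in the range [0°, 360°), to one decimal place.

Δλ = 3.4152°
y = sin Δλ · cos φ₂ = 0.052653
x = cos φ₁ sin φ₂ − sin φ₁ cos φ₂ cos Δλ = 0.007855
θ = atan2(y, x) = 81.5152° → 81.5152° (mod 360°)

81.5°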